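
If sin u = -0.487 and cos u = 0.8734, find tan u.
tan u = sin u / cos u = -0.5576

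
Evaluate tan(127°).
tan(127°) = -1.327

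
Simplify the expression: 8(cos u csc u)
8(cos u csc u) = 8(cot u) (using Reciprocal + quotient)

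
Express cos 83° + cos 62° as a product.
cos 83° + cos 62° = 2 cos(72.5°) cos(10.5°)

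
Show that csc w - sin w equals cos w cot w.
LHS = 1/sin w - sin w = (1 - sin²w)/sin w = cos²w/sin w = cos w · (cos w/sin w) = cos w cot w = RHS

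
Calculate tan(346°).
tan(346°) = -0.2493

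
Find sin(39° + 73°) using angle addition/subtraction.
sin(39° + 73°) = sin 39° cos 73° + cos 39° sin 73° = 0.9272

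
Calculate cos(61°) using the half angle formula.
cos(61°) = √((1 + cos 122°)/2) = 0.4848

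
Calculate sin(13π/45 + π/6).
sin(13π/45 + π/6) = sin 13π/45 cos π/6 + cos 13π/45 sin π/6 = 0.9903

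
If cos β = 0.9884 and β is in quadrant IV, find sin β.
sin β = -0.1519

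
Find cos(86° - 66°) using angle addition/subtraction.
cos(86° - 66°) = cos 86° cos 66° + sin 86° sin 66° = 0.9397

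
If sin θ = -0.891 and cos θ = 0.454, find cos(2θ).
cos(2θ) = cos²θ - sin²θ = -0.5878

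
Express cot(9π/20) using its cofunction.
cot(9π/20) = tan(π/2 - 9π/20) = tan(π/20)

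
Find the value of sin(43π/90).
sin(43π/90) = 0.9976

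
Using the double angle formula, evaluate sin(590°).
sin(590°) = 2 sin 295° cos 295° = -0.766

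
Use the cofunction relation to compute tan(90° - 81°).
tan(90° - 81°) = cot(81°) = 0.1584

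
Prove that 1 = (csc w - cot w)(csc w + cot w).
RHS = csc²w - cot²w = (1 + cot²w) - cot²w = 1 = LHS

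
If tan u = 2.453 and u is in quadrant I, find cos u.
cos u = 0.3775 (using tan²u + 1 = sec²u)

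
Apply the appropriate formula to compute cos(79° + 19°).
cos(79° + 19°) = cos 79° cos 19° - sin 79° sin 19° = -0.1392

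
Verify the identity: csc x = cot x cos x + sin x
RHS = cos²x/sin x + sin x = (cos²x + sin²x)/sin x = 1/sin x = csc x = LHS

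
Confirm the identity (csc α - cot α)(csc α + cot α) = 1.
LHS = csc²α - cot²α = (1 + cot²α) - cot²α = 1 = RHS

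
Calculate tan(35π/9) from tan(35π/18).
tan(35π/9) = 2 tan 35π/18 / (1 - tan²35π/18) = -0.364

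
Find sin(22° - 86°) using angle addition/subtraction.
sin(22° - 86°) = sin 22° cos 86° - cos 22° sin 86° = -0.8988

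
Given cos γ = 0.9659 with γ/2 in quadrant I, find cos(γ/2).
cos(γ/2) = ±√((1 + cos γ)/2); positive since γ/2 ∈ QI, so cos(γ/2) = 0.9914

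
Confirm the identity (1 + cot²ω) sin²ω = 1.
LHS = csc²ω · sin²ω = (1/sin²ω) · sin²ω = 1 = RHS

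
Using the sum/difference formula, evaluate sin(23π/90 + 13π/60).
sin(23π/90 + 13π/60) = sin 23π/90 cos 13π/60 + cos 23π/90 sin 13π/60 = 0.9962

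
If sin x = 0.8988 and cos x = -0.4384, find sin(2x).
sin(2x) = 2 sin x cos x = -0.7881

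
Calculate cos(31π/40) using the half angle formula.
cos(31π/40) = -√((1 + cos 31π/20)/2) = -0.7604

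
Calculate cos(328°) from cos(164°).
cos(328°) = cos²164° - sin²164° = 0.848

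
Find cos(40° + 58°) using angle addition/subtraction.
cos(40° + 58°) = cos 40° cos 58° - sin 40° sin 58° = -0.1392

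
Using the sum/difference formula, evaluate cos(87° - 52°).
cos(87° - 52°) = cos 87° cos 52° + sin 87° sin 52° = 0.8192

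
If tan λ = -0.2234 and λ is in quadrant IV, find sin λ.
sin λ = -0.218 (using tan²λ + 1 = sec²λ)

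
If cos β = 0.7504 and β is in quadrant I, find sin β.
sin β = 0.661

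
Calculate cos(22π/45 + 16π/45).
cos(22π/45 + 16π/45) = cos 22π/45 cos 16π/45 - sin 22π/45 sin 16π/45 = -0.8829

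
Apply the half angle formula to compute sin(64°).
sin(64°) = √((1 - cos 128°)/2) = 0.8988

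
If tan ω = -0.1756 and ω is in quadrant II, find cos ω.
cos ω = -0.9849 (using tan²ω + 1 = sec²ω)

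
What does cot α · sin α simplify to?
cot α · sin α = cos α (using Quotient identity)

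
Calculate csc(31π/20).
csc(31π/20) = -1.012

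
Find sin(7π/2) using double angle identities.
sin(7π/2) = 2 sin 7π/4 cos 7π/4 = -1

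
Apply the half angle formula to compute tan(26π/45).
tan(26π/45) = sin 52π/45 / (1 + cos 52π/45) = -4.011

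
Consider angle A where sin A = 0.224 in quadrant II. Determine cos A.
cos A = ±√(1 - sin²A) = -0.9746 (negative in QII)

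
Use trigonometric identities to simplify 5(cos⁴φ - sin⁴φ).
5(cos⁴φ - sin⁴φ) = 5(cos(2φ)) (using Factoring + double angle)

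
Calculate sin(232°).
sin(232°) = -0.788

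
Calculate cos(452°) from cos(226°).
cos(452°) = cos²226° - sin²226° = -0.0349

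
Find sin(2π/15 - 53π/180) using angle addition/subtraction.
sin(2π/15 - 53π/180) = sin 2π/15 cos 53π/180 - cos 2π/15 sin 53π/180 = -0.4848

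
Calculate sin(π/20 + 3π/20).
sin(π/20 + 3π/20) = sin π/20 cos 3π/20 + cos π/20 sin 3π/20 = 0.5878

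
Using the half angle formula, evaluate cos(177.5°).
cos(177.5°) = -√((1 + cos 355°)/2) = -0.999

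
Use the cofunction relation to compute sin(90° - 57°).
sin(90° - 57°) = cos(57°) = 0.5446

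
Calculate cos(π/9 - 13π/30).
cos(π/9 - 13π/30) = cos π/9 cos 13π/30 + sin π/9 sin 13π/30 = 0.5299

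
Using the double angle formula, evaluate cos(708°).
cos(708°) = cos²354° - sin²354° = 0.9781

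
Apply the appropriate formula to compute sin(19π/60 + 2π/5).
sin(19π/60 + 2π/5) = sin 19π/60 cos 2π/5 + cos 19π/60 sin 2π/5 = 0.7771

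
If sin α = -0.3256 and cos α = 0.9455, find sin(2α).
sin(2α) = 2 sin α cos α = -0.6157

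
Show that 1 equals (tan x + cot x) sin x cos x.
RHS = (sin x/cos x + cos x/sin x) sin x cos x = ((sin²x + cos²x)/(sin x cos x)) · sin x cos x = sin²x + cos²x = 1 = LHS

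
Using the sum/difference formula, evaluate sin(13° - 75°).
sin(13° - 75°) = sin 13° cos 75° - cos 13° sin 75° = -0.8829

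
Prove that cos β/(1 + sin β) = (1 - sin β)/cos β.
RHS = (1 - sin β)(1 + sin β) / (cos β(1 + sin β)) = (1 - sin²β) / (cos β(1 + sin β)) = cos²β / (cos β(1 + sin β)) = cos β/(1 + sin β) = LHS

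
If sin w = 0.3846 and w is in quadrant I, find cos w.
cos w = 0.9231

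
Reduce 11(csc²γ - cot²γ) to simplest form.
11(csc²γ - cot²γ) = 11 (using Pythagorean identity)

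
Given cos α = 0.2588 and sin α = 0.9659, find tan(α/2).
tan(α/2) = sin α / (1 + cos α) = 0.7673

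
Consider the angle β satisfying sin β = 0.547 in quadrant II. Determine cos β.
cos β = ±√(1 - sin²β) = -0.8371 (negative in QII)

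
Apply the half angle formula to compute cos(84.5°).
cos(84.5°) = √((1 + cos 169°)/2) = 0.09585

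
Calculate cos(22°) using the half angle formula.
cos(22°) = √((1 + cos 44°)/2) = 0.9272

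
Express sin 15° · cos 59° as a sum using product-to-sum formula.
sin 15° cos 59° = (1/2)[sin(15°+59°) + sin(15°-59°)]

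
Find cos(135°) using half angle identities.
cos(135°) = -√((1 + cos 270°)/2) = -√2/2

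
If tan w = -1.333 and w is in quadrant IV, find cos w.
cos w = 0.6001 (using tan²w + 1 = sec²w)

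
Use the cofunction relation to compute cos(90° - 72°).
cos(90° - 72°) = sin(72°) = 0.9511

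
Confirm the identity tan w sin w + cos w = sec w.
LHS = sin²w/cos w + cos w = (sin²w + cos²w)/cos w = 1/cos w = sec w = RHS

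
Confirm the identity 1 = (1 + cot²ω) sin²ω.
RHS = csc²ω · sin²ω = (1/sin²ω) · sin²ω = 1 = LHS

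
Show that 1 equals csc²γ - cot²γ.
RHS = 1/sin²γ - cos²γ/sin²γ = (1 - cos²γ)/sin²γ = sin²γ/sin²γ = 1 = LHS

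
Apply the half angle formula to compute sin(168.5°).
sin(168.5°) = √((1 - cos 337°)/2) = 0.1994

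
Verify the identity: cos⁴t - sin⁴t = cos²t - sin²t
LHS = (cos²t - sin²t)(cos²t + sin²t) = (cos²t - sin²t) · 1 = cos²t - sin²t = RHS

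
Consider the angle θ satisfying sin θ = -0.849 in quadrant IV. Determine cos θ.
cos θ = √(1 - sin²θ) = 0.5284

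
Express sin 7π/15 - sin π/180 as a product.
sin 7π/15 - sin π/180 = 2 cos(17π/72) sin(83π/360)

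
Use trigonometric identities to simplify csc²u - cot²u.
csc²u - cot²u = 1 (using Pythagorean identity)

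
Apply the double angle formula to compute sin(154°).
sin(154°) = 2 sin 77° cos 77° = 0.4384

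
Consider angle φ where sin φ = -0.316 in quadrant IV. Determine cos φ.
cos φ = √(1 - sin²φ) = 0.9488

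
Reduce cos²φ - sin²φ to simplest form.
cos²φ - sin²φ = cos(2φ) (using Double angle)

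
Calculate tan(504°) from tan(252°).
tan(504°) = 2 tan 252° / (1 - tan²252°) = -0.7265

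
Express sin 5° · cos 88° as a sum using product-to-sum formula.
sin 5° cos 88° = (1/2)[sin(5°+88°) + sin(5°-88°)]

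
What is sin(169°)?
sin(169°) = 0.1908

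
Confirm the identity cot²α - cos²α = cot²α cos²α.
LHS = cos²α/sin²α - cos²α = cos²α(1/sin²α - 1) = cos²α · (1 - sin²α)/sin²α = cos²α · cos²α/sin²α = cos²α · cot²α = RHS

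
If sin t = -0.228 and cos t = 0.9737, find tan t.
tan t = sin t / cos t = -0.2342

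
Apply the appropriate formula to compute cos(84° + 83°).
cos(84° + 83°) = cos 84° cos 83° - sin 84° sin 83° = -0.9744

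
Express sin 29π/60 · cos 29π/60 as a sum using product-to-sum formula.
sin 29π/60 cos 29π/60 = (1/2)[sin(29π/60+29π/60) + sin(29π/60-29π/60)]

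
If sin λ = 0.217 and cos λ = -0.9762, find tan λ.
tan λ = sin λ / cos λ = -0.2223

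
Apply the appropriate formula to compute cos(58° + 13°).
cos(58° + 13°) = cos 58° cos 13° - sin 58° sin 13° = 0.3256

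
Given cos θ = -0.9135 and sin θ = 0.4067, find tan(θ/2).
tan(θ/2) = sin θ / (1 + cos θ) = 4.702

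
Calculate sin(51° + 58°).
sin(51° + 58°) = sin 51° cos 58° + cos 51° sin 58° = 0.9455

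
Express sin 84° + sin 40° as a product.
sin 84° + sin 40° = 2 sin(62°) cos(22°)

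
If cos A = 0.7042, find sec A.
sec A = 1/cos A = 1.42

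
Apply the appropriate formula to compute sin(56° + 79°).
sin(56° + 79°) = sin 56° cos 79° + cos 56° sin 79° = √2/2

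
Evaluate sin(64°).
sin(64°) = 0.8988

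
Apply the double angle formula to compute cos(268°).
cos(268°) = 2cos²134° - 1 = -0.0349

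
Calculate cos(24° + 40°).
cos(24° + 40°) = cos 24° cos 40° - sin 24° sin 40° = 0.4384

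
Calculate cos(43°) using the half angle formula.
cos(43°) = √((1 + cos 86°)/2) = 0.7314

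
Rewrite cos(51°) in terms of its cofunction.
cos(51°) = sin(90° - 51°) = sin(39°)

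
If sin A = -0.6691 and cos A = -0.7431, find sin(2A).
sin(2A) = 2 sin A cos A = 0.9944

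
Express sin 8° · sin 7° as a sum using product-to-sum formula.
sin 8° sin 7° = (1/2)[cos(8°-7°) - cos(8°+7°)]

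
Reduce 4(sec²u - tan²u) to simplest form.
4(sec²u - tan²u) = 4 (using Pythagorean identity)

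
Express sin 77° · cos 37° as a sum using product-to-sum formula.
sin 77° cos 37° = (1/2)[sin(77°+37°) + sin(77°-37°)]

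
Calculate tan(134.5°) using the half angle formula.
tan(134.5°) = sin 269° / (1 + cos 269°) = -1.018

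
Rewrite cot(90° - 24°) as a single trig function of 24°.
cot(90° - 24°) = tan(24°)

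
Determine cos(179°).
cos(179°) = -0.9998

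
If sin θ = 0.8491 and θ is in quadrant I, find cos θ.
cos θ = 0.5282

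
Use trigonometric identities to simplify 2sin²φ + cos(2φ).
2sin²φ + cos(2φ) = 1 (using Double angle)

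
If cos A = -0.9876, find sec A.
sec A = 1/cos A = -1.013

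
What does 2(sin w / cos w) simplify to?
2(sin w / cos w) = 2(tan w) (using Quotient identity)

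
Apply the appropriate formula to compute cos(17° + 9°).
cos(17° + 9°) = cos 17° cos 9° - sin 17° sin 9° = 0.8988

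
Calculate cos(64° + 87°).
cos(64° + 87°) = cos 64° cos 87° - sin 64° sin 87° = -0.8746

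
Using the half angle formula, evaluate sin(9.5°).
sin(9.5°) = √((1 - cos 19°)/2) = 0.165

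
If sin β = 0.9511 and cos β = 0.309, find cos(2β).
cos(2β) = cos²β - sin²β = -0.8091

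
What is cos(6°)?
cos(6°) = 0.9945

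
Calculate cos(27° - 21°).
cos(27° - 21°) = cos 27° cos 21° + sin 27° sin 21° = 0.9945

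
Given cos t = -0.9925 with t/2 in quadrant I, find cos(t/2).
cos(t/2) = ±√((1 + cos t)/2); positive since t/2 ∈ QI, so cos(t/2) = 0.06124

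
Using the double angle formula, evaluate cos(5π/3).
cos(5π/3) = cos²5π/6 - sin²5π/6 = 1/2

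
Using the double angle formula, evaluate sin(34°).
sin(34°) = 2 sin 17° cos 17° = 0.5592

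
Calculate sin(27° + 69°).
sin(27° + 69°) = sin 27° cos 69° + cos 27° sin 69° = 0.9945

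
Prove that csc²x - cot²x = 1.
LHS = 1/sin²x - cos²x/sin²x = (1 - cos²x)/sin²x = sin²x/sin²x = 1 = RHS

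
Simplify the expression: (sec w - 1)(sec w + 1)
(sec w - 1)(sec w + 1) = tan²w (using Diff. of squares)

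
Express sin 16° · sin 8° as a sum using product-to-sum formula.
sin 16° sin 8° = (1/2)[cos(16°-8°) - cos(16°+8°)]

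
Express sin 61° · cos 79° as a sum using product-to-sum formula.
sin 61° cos 79° = (1/2)[sin(61°+79°) + sin(61°-79°)]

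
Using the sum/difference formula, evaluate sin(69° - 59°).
sin(69° - 59°) = sin 69° cos 59° - cos 69° sin 59° = 0.1736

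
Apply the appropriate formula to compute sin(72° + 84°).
sin(72° + 84°) = sin 72° cos 84° + cos 72° sin 84° = 0.4067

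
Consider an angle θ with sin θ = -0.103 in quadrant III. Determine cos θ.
cos θ = ±√(1 - sin²θ) = -0.9947 (negative in QIII)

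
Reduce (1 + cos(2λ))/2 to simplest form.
(1 + cos(2λ))/2 = cos²λ (using Power reduction)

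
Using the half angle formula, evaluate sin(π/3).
sin(π/3) = √((1 - cos 2π/3)/2) = √3/2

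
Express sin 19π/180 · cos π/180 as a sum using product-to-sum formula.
sin 19π/180 cos π/180 = (1/2)[sin(19π/180+π/180) + sin(19π/180-π/180)]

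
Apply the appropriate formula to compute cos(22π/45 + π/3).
cos(22π/45 + π/3) = cos 22π/45 cos π/3 - sin 22π/45 sin π/3 = -0.848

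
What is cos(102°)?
cos(102°) = -0.2079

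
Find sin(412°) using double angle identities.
sin(412°) = 2 sin 206° cos 206° = 0.788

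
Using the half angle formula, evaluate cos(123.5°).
cos(123.5°) = -√((1 + cos 247°)/2) = -0.5519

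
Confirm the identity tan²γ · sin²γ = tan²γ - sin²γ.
RHS = sin²γ/cos²γ - sin²γ = sin²γ(1/cos²γ - 1) = sin²γ · (1 - cos²γ)/cos²γ = sin²γ · sin²γ/cos²γ = sin²γ · tan²γ = LHS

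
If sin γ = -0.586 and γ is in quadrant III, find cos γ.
cos γ = -0.8103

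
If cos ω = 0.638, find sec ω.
sec ω = 1/cos ω = 1.567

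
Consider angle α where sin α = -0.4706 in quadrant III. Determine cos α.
cos α = ±√(1 - sin²α) = -0.8823 (negative in QIII)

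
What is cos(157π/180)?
cos(157π/180) = -0.9205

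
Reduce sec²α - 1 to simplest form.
sec²α - 1 = tan²α (using Pythagorean identity)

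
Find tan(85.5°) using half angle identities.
tan(85.5°) = sin 171° / (1 + cos 171°) = 12.71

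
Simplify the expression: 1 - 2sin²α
1 - 2sin²α = cos(2α) (using Double angle)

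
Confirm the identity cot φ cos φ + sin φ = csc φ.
LHS = cos²φ/sin φ + sin φ = (cos²φ + sin²φ)/sin φ = 1/sin φ = csc φ = RHS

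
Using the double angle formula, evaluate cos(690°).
cos(690°) = cos²345° - sin²345° = √3/2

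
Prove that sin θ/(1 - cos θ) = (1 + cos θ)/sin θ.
LHS = sin θ(1 + cos θ) / ((1 - cos θ)(1 + cos θ)) = sin θ(1 + cos θ) / (1 - cos²θ) = sin θ(1 + cos θ) / sin²θ = (1 + cos θ)/sin θ = RHS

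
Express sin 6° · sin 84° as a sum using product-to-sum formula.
sin 6° sin 84° = (1/2)[cos(6°-84°) - cos(6°+84°)]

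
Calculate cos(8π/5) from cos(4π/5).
cos(8π/5) = cos²4π/5 - sin²4π/5 = 0.309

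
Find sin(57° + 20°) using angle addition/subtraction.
sin(57° + 20°) = sin 57° cos 20° + cos 57° sin 20° = 0.9744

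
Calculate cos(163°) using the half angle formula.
cos(163°) = -√((1 + cos 326°)/2) = -0.9563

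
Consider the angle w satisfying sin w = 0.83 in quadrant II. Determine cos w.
cos w = ±√(1 - sin²w) = -0.5578 (negative in QII)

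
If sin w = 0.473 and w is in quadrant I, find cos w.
cos w = 0.8811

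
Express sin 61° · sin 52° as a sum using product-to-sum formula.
sin 61° sin 52° = (1/2)[cos(61°-52°) - cos(61°+52°)]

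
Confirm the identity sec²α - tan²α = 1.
LHS = 1/cos²α - sin²α/cos²α = (1 - sin²α)/cos²α = cos²α/cos²α = 1 = RHS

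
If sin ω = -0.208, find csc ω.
csc ω = 1/sin ω = -4.808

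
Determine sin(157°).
sin(157°) = 0.3907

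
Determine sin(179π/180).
sin(179π/180) = 0.01745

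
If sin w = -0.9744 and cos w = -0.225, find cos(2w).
cos(2w) = cos²w - sin²w = -0.8988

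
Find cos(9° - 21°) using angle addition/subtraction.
cos(9° - 21°) = cos 9° cos 21° + sin 9° sin 21° = 0.9781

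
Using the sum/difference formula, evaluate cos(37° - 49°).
cos(37° - 49°) = cos 37° cos 49° + sin 37° sin 49° = 0.9781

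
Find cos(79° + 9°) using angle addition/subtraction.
cos(79° + 9°) = cos 79° cos 9° - sin 79° sin 9° = 0.0349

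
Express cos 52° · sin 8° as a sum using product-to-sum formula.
cos 52° sin 8° = (1/2)[sin(52°+8°) - sin(52°-8°)]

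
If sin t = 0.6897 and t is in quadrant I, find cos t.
cos t = 0.7241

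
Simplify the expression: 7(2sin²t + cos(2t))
7(2sin²t + cos(2t)) = 7 (using Double angle)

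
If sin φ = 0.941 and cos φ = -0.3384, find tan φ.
tan φ = sin φ / cos φ = -2.781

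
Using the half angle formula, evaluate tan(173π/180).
tan(173π/180) = sin 173π/90 / (1 + cos 173π/90) = -0.1228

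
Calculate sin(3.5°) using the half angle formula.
sin(3.5°) = √((1 - cos 7°)/2) = 0.06105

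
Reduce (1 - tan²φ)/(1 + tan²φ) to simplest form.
(1 - tan²φ)/(1 + tan²φ) = cos(2φ) (using Double angle)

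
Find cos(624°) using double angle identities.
cos(624°) = 1 - 2sin²312° = -0.1045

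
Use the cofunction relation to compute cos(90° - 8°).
cos(90° - 8°) = sin(8°) = 0.1392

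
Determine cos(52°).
cos(52°) = 0.6157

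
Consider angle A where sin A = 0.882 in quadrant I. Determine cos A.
cos A = √(1 - sin²A) = 0.4712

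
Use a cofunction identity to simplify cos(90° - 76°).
cos(90° - 76°) = sin(76°)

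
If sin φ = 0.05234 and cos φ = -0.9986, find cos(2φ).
cos(2φ) = cos²φ - sin²φ = 0.9945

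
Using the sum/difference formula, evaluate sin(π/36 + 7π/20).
sin(π/36 + 7π/20) = sin π/36 cos 7π/20 + cos π/36 sin 7π/20 = 0.9272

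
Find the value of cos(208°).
cos(208°) = -0.8829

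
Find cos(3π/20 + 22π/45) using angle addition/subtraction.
cos(3π/20 + 22π/45) = cos 3π/20 cos 22π/45 - sin 3π/20 sin 22π/45 = -0.4226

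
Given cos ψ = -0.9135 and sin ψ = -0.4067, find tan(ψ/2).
tan(ψ/2) = sin ψ / (1 + cos ψ) = -4.702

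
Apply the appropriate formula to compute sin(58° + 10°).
sin(58° + 10°) = sin 58° cos 10° + cos 58° sin 10° = 0.9272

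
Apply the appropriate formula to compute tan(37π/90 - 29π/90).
tan(37π/90 - 29π/90) = (tan 37π/90 - tan 29π/90)/(1 + tan 37π/90 tan 29π/90) = 0.2867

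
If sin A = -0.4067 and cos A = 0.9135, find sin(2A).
sin(2A) = 2 sin A cos A = -0.743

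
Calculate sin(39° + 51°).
sin(39° + 51°) = sin 39° cos 51° + cos 39° sin 51° = 1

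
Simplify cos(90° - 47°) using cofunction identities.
cos(90° - 47°) = sin(47°)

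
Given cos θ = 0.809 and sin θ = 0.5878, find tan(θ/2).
tan(θ/2) = sin θ / (1 + cos θ) = 0.3249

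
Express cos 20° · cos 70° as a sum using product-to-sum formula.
cos 20° cos 70° = (1/2)[cos(20°-70°) + cos(20°+70°)]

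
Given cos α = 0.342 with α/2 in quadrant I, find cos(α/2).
cos(α/2) = ±√((1 + cos α)/2); positive since α/2 ∈ QI, so cos(α/2) = 0.8191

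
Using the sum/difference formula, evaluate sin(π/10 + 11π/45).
sin(π/10 + 11π/45) = sin π/10 cos 11π/45 + cos π/10 sin 11π/45 = 0.8829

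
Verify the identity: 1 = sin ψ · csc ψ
RHS = sin ψ · (1/sin ψ) = 1 = LHS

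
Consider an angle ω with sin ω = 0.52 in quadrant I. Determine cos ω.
cos ω = √(1 - sin²ω) = 0.8542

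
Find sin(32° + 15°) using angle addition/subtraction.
sin(32° + 15°) = sin 32° cos 15° + cos 32° sin 15° = 0.7314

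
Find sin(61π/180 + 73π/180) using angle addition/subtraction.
sin(61π/180 + 73π/180) = sin 61π/180 cos 73π/180 + cos 61π/180 sin 73π/180 = 0.7193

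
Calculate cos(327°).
cos(327°) = 0.8387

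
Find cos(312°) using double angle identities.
cos(312°) = cos²156° - sin²156° = 0.6691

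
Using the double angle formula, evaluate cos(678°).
cos(678°) = cos²339° - sin²339° = 0.7431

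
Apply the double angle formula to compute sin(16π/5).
sin(16π/5) = 2 sin 8π/5 cos 8π/5 = -0.5878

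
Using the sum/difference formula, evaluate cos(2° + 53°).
cos(2° + 53°) = cos 2° cos 53° - sin 2° sin 53° = 0.5736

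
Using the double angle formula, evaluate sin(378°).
sin(378°) = 2 sin 189° cos 189° = 0.309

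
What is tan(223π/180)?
tan(223π/180) = 0.9325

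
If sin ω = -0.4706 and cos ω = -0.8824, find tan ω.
tan ω = sin ω / cos ω = 0.5333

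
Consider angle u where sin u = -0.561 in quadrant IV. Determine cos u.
cos u = √(1 - sin²u) = 0.8278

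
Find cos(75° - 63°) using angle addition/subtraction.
cos(75° - 63°) = cos 75° cos 63° + sin 75° sin 63° = 0.9781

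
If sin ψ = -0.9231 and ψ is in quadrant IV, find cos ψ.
cos ψ = 0.3846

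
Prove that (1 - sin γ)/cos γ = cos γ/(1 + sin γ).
LHS = (1 - sin γ)(1 + sin γ) / (cos γ(1 + sin γ)) = (1 - sin²γ) / (cos γ(1 + sin γ)) = cos²γ / (cos γ(1 + sin γ)) = cos γ/(1 + sin γ) = RHS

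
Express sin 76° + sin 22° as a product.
sin 76° + sin 22° = 2 sin(49°) cos(27°)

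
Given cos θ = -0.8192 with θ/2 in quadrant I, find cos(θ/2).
cos(θ/2) = ±√((1 + cos θ)/2); positive since θ/2 ∈ QI, so cos(θ/2) = 0.3007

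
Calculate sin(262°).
sin(262°) = -0.9903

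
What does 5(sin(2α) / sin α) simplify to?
5(sin(2α) / sin α) = 5(2 cos α) (using Double angle)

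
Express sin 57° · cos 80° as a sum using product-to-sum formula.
sin 57° cos 80° = (1/2)[sin(57°+80°) + sin(57°-80°)]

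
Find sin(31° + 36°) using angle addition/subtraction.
sin(31° + 36°) = sin 31° cos 36° + cos 31° sin 36° = 0.9205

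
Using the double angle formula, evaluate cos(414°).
cos(414°) = 2cos²207° - 1 = 0.5878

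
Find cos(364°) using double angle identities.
cos(364°) = cos²182° - sin²182° = 0.9976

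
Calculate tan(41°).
tan(41°) = 0.8693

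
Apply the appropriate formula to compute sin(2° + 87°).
sin(2° + 87°) = sin 2° cos 87° + cos 2° sin 87° = 0.9998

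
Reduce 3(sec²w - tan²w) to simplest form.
3(sec²w - tan²w) = 3 (using Pythagorean identity)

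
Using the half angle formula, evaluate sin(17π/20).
sin(17π/20) = √((1 - cos 17π/10)/2) = 0.454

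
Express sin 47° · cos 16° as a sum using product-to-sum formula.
sin 47° cos 16° = (1/2)[sin(47°+16°) + sin(47°-16°)]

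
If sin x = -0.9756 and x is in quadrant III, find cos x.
cos x = -0.2196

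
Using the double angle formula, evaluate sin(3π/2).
sin(3π/2) = 2 sin 3π/4 cos 3π/4 = -1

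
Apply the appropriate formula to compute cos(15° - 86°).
cos(15° - 86°) = cos 15° cos 86° + sin 15° sin 86° = 0.3256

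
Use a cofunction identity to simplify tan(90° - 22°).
tan(90° - 22°) = cot(22°)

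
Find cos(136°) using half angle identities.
cos(136°) = -√((1 + cos 272°)/2) = -0.7193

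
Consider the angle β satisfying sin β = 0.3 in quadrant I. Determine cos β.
cos β = √(1 - sin²β) = 0.9539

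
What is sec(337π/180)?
sec(337π/180) = 1.086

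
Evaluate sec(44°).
sec(44°) = 1.39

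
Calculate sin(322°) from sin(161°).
sin(322°) = 2 sin 161° cos 161° = -0.6157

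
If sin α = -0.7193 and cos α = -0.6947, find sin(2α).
sin(2α) = 2 sin α cos α = 0.9994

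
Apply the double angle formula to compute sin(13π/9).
sin(13π/9) = 2 sin 13π/18 cos 13π/18 = -0.9848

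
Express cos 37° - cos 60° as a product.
cos 37° - cos 60° = -2 sin(48.5°) sin(-11.5°)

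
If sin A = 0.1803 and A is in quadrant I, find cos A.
cos A = 0.9836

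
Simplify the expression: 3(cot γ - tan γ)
3(cot γ - tan γ) = 3(2 cot(2γ)) (using Double angle)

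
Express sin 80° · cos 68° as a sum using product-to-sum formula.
sin 80° cos 68° = (1/2)[sin(80°+68°) + sin(80°-68°)]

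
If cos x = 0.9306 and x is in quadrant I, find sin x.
sin x = 0.366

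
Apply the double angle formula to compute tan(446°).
tan(446°) = 2 tan 223° / (1 - tan²223°) = 14.3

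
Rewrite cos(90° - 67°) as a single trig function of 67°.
cos(90° - 67°) = sin(67°)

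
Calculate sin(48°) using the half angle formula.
sin(48°) = √((1 - cos 96°)/2) = 0.7431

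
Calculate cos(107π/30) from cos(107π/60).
cos(107π/30) = 2cos²107π/60 - 1 = 0.2079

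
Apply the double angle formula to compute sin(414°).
sin(414°) = 2 sin 207° cos 207° = 0.809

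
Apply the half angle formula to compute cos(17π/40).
cos(17π/40) = √((1 + cos 17π/20)/2) = 0.2334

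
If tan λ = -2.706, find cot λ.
cot λ = 1/tan λ = -0.3695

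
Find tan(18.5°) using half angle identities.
tan(18.5°) = sin 37° / (1 + cos 37°) = 0.3346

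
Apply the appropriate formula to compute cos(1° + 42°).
cos(1° + 42°) = cos 1° cos 42° - sin 1° sin 42° = 0.7314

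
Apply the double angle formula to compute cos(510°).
cos(510°) = 1 - 2sin²255° = -√3/2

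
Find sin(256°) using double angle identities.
sin(256°) = 2 sin 128° cos 128° = -0.9703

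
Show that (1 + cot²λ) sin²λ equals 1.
LHS = csc²λ · sin²λ = (1/sin²λ) · sin²λ = 1 = RHS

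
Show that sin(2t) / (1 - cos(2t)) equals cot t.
LHS = 2 sin t cos t / (2sin²t) = cos t/sin t = cot t = RHS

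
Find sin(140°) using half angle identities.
sin(140°) = √((1 - cos 280°)/2) = 0.6428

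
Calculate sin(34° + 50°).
sin(34° + 50°) = sin 34° cos 50° + cos 34° sin 50° = 0.9945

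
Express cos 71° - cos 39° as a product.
cos 71° - cos 39° = -2 sin(55°) sin(16°)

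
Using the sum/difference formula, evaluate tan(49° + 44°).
tan(49° + 44°) = (tan 49° + tan 44°)/(1 - tan 49° tan 44°) = -19.08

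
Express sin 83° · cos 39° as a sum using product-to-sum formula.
sin 83° cos 39° = (1/2)[sin(83°+39°) + sin(83°-39°)]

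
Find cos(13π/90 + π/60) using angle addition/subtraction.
cos(13π/90 + π/60) = cos 13π/90 cos π/60 - sin 13π/90 sin π/60 = 0.8746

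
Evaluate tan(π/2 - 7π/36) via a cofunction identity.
tan(π/2 - 7π/36) = cot(7π/36) = 1.428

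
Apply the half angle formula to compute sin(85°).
sin(85°) = √((1 - cos 170°)/2) = 0.9962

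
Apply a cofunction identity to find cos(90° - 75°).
cos(90° - 75°) = sin(75°) = (√6+√2)/4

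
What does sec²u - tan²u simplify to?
sec²u - tan²u = 1 (using Pythagorean identity)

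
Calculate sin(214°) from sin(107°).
sin(214°) = 2 sin 107° cos 107° = -0.5592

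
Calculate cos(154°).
cos(154°) = -0.8988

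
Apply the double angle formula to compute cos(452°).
cos(452°) = cos²226° - sin²226° = -0.0349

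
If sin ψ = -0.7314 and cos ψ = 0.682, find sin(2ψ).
sin(2ψ) = 2 sin ψ cos ψ = -0.9976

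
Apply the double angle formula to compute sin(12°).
sin(12°) = 2 sin 6° cos 6° = 0.2079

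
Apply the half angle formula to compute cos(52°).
cos(52°) = √((1 + cos 104°)/2) = 0.6157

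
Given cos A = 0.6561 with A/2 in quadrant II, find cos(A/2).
cos(A/2) = ±√((1 + cos A)/2); negative since A/2 ∈ QII, so cos(A/2) = -0.91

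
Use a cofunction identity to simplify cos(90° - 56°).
cos(90° - 56°) = sin(56°)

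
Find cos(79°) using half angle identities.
cos(79°) = √((1 + cos 158°)/2) = 0.1908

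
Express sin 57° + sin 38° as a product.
sin 57° + sin 38° = 2 sin(47.5°) cos(9.5°)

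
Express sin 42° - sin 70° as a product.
sin 42° - sin 70° = 2 cos(56°) sin(-14°)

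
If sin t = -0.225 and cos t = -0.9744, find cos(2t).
cos(2t) = cos²t - sin²t = 0.8988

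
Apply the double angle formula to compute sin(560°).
sin(560°) = 2 sin 280° cos 280° = -0.342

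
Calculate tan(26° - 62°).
tan(26° - 62°) = (tan 26° - tan 62°)/(1 + tan 26° tan 62°) = -0.7265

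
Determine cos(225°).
cos(225°) = -√2/2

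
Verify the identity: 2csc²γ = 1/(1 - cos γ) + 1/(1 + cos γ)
RHS = [(1 + cos γ) + (1 - cos γ)] / [(1 - cos γ)(1 + cos γ)] = 2/(1 - cos²γ) = 2/sin²γ = 2csc²γ = LHS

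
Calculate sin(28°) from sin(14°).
sin(28°) = 2 sin 14° cos 14° = 0.4695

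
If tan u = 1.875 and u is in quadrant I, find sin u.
sin u = 0.8824 (using tan²u + 1 = sec²u)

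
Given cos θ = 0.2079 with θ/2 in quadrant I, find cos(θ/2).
cos(θ/2) = ±√((1 + cos θ)/2); positive since θ/2 ∈ QI, so cos(θ/2) = 0.7771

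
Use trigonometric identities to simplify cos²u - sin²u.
cos²u - sin²u = cos(2u) (using Double angle)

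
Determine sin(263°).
sin(263°) = -0.9925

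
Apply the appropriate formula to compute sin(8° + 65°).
sin(8° + 65°) = sin 8° cos 65° + cos 8° sin 65° = 0.9563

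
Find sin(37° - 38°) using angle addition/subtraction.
sin(37° - 38°) = sin 37° cos 38° - cos 37° sin 38° = -0.01745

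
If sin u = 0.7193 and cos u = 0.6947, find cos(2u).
cos(2u) = cos²u - sin²u = -0.03478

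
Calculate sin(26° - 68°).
sin(26° - 68°) = sin 26° cos 68° - cos 26° sin 68° = -0.6691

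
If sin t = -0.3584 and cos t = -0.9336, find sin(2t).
sin(2t) = 2 sin t cos t = 0.6692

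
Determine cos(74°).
cos(74°) = 0.2756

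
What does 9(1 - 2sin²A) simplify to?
9(1 - 2sin²A) = 9(cos(2A)) (using Double angle)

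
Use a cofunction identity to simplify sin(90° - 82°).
sin(90° - 82°) = cos(82°)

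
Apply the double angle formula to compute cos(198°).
cos(198°) = cos²99° - sin²99° = -0.9511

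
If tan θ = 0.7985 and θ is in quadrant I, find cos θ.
cos θ = 0.7814 (using tan²θ + 1 = sec²θ)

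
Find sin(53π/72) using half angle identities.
sin(53π/72) = √((1 - cos 53π/36)/2) = 0.7373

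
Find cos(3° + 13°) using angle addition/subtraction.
cos(3° + 13°) = cos 3° cos 13° - sin 3° sin 13° = 0.9613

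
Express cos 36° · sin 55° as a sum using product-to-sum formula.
cos 36° sin 55° = (1/2)[sin(36°+55°) - sin(36°-55°)]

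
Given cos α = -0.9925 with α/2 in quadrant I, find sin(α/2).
sin(α/2) = ±√((1 - cos α)/2); positive since α/2 ∈ QI, so sin(α/2) = 0.9981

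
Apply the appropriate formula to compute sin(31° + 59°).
sin(31° + 59°) = sin 31° cos 59° + cos 31° sin 59° = 1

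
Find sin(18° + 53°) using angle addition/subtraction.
sin(18° + 53°) = sin 18° cos 53° + cos 18° sin 53° = 0.9455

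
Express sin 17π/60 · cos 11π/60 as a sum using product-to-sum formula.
sin 17π/60 cos 11π/60 = (1/2)[sin(17π/60+11π/60) + sin(17π/60-11π/60)]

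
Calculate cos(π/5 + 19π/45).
cos(π/5 + 19π/45) = cos π/5 cos 19π/45 - sin π/5 sin 19π/45 = -0.3746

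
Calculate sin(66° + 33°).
sin(66° + 33°) = sin 66° cos 33° + cos 66° sin 33° = 0.9877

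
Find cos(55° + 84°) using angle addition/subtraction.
cos(55° + 84°) = cos 55° cos 84° - sin 55° sin 84° = -0.7547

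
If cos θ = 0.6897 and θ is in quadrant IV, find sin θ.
sin θ = -0.7241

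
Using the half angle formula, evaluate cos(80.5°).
cos(80.5°) = √((1 + cos 161°)/2) = 0.165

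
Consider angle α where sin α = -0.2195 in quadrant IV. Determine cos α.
cos α = √(1 - sin²α) = 0.9756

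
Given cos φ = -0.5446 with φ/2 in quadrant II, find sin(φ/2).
sin(φ/2) = ±√((1 - cos φ)/2); positive since φ/2 ∈ QII, so sin(φ/2) = 0.8788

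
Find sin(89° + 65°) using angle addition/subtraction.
sin(89° + 65°) = sin 89° cos 65° + cos 89° sin 65° = 0.4384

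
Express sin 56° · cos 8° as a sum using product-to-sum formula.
sin 56° cos 8° = (1/2)[sin(56°+8°) + sin(56°-8°)]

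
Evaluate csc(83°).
csc(83°) = 1.008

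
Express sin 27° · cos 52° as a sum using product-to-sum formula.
sin 27° cos 52° = (1/2)[sin(27°+52°) + sin(27°-52°)]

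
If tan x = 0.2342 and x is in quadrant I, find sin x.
sin x = 0.228 (using tan²x + 1 = sec²x)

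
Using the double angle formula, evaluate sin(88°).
sin(88°) = 2 sin 44° cos 44° = 0.9994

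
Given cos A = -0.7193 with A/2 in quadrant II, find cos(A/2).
cos(A/2) = ±√((1 + cos A)/2); negative since A/2 ∈ QII, so cos(A/2) = -0.3746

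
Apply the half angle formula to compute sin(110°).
sin(110°) = √((1 - cos 220°)/2) = 0.9397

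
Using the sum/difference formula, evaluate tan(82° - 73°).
tan(82° - 73°) = (tan 82° - tan 73°)/(1 + tan 82° tan 73°) = 0.1584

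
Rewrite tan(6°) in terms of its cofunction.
tan(6°) = cot(90° - 6°) = cot(84°)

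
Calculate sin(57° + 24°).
sin(57° + 24°) = sin 57° cos 24° + cos 57° sin 24° = 0.9877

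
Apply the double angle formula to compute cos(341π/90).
cos(341π/90) = cos²341π/180 - sin²341π/180 = 0.788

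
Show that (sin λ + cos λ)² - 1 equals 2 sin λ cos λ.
LHS = sin²λ + 2 sin λ cos λ + cos²λ - 1 = (sin²λ + cos²λ) + 2 sin λ cos λ - 1 = 1 + 2 sin λ cos λ - 1 = 2 sin λ cos λ = RHS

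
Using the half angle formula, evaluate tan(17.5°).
tan(17.5°) = sin 35° / (1 + cos 35°) = 0.3153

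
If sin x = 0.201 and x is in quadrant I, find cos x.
cos x = 0.9796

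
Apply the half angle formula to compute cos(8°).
cos(8°) = √((1 + cos 16°)/2) = 0.9903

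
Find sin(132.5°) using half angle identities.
sin(132.5°) = √((1 - cos 265°)/2) = 0.7373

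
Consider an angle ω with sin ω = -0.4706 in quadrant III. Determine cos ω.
cos ω = ±√(1 - sin²ω) = -0.8823 (negative in QIII)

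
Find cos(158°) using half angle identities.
cos(158°) = -√((1 + cos 316°)/2) = -0.9272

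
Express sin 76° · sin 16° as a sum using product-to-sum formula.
sin 76° sin 16° = (1/2)[cos(76°-16°) - cos(76°+16°)]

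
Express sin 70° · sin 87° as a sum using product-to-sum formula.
sin 70° sin 87° = (1/2)[cos(70°-87°) - cos(70°+87°)]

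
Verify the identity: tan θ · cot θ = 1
LHS = (sin θ/cos θ) · (cos θ/sin θ) = 1 = RHS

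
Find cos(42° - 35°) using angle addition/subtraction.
cos(42° - 35°) = cos 42° cos 35° + sin 42° sin 35° = 0.9925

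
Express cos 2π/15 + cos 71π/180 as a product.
cos 2π/15 + cos 71π/180 = 2 cos(19π/72) cos(-47π/360)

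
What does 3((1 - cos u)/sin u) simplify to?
3((1 - cos u)/sin u) = 3(tan(u/2)) (using Half angle)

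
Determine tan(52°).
tan(52°) = 1.28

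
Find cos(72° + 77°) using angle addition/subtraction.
cos(72° + 77°) = cos 72° cos 77° - sin 72° sin 77° = -0.8572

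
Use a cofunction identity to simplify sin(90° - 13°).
sin(90° - 13°) = cos(13°)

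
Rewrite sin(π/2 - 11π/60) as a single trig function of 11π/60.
sin(π/2 - 11π/60) = cos(11π/60)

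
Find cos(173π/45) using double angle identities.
cos(173π/45) = cos²173π/90 - sin²173π/90 = 0.8829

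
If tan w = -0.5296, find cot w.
cot w = 1/tan w = -1.888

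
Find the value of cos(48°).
cos(48°) = 0.6691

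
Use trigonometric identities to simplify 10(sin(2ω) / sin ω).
10(sin(2ω) / sin ω) = 10(2 cos ω) (using Double angle)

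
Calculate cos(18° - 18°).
cos(18° - 18°) = cos 18° cos 18° + sin 18° sin 18° = 1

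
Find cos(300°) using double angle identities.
cos(300°) = cos²150° - sin²150° = 1/2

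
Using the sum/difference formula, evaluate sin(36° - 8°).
sin(36° - 8°) = sin 36° cos 8° - cos 36° sin 8° = 0.4695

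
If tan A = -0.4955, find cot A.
cot A = 1/tan A = -2.018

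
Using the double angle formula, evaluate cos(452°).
cos(452°) = cos²226° - sin²226° = -0.0349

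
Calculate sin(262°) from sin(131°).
sin(262°) = 2 sin 131° cos 131° = -0.9903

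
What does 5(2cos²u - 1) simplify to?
5(2cos²u - 1) = 5(cos(2u)) (using Double angle)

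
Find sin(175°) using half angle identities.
sin(175°) = √((1 - cos 350°)/2) = 0.08716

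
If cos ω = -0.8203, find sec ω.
sec ω = 1/cos ω = -1.219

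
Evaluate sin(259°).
sin(259°) = -0.9816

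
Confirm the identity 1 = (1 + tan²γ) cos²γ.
RHS = sec²γ · cos²γ = (1/cos²γ) · cos²γ = 1 = LHS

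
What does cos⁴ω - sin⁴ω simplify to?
cos⁴ω - sin⁴ω = cos(2ω) (using Factoring + double angle)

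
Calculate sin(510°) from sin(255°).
sin(510°) = 2 sin 255° cos 255° = 1/2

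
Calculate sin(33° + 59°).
sin(33° + 59°) = sin 33° cos 59° + cos 33° sin 59° = 0.9994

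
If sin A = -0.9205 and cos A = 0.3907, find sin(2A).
sin(2A) = 2 sin A cos A = -0.7193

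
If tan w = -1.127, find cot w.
cot w = 1/tan w = -0.8873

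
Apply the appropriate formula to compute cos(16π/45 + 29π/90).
cos(16π/45 + 29π/90) = cos 16π/45 cos 29π/90 - sin 16π/45 sin 29π/90 = -0.5299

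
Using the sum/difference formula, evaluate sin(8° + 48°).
sin(8° + 48°) = sin 8° cos 48° + cos 8° sin 48° = 0.829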